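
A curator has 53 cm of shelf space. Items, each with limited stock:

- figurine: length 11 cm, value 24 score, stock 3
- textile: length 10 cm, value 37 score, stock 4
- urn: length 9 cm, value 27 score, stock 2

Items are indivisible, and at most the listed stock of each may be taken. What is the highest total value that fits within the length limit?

Top feasible selections:
- 4×textile + 1×urn: length 49, value 175
- 1×figurine + 4×textile: length 51, value 172
- 3×textile + 2×urn: length 48, value 165
Best: 175 score.

175 score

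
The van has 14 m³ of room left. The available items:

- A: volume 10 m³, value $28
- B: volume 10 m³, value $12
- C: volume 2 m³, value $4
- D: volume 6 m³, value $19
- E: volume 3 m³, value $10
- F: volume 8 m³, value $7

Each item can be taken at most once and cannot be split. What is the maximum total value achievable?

$38

Check high-value combinations within 14 m³:
- A+E: volume 10+3=13, value 28+10=38
- C+D+E: volume 2+6+3=11, value 4+19+10=33
- A+C: volume 10+2=12, value 28+4=32
Best: $38.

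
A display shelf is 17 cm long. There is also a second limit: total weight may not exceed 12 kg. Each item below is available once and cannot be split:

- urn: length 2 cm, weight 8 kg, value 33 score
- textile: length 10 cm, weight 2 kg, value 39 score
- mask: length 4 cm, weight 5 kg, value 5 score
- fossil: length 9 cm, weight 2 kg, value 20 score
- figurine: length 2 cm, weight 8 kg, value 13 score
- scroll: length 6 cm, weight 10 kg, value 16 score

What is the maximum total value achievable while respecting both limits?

72 score

Feasible sets respecting both limits:
- urn+textile: length 12, weight 10, value 72
- textile+scroll: length 16, weight 12, value 55
- urn+fossil: length 11, weight 10, value 53
Best: 72 score.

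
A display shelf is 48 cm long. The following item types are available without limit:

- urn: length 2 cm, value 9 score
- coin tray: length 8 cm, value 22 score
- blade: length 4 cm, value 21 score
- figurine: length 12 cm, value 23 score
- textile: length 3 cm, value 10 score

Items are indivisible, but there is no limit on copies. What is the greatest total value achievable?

Best value-per-unit is blade at 21/4, and filling with it alone uses length 12×4=48. No mix of the others beats 12×21 = 252.

252 score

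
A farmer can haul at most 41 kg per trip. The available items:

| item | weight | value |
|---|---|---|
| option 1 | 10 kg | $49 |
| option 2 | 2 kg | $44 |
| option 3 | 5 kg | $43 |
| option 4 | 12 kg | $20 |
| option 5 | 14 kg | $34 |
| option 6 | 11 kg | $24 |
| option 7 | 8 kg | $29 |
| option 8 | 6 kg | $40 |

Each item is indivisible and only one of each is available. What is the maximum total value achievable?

$210

This is a 0/1 knapsack; check combinations near the capacity.
- option 1+option 2+option 3+option 5+option 8: weight 10+2+5+14+6=37, value 49+44+43+34+40=210
- option 1+option 2+option 3+option 7+option 8: weight 10+2+5+8+6=31, value 49+44+43+29+40=205
- option 1+option 2+option 3+option 6+option 8: weight 10+2+5+11+6=34, value 49+44+43+24+40=200
- option 1+option 2+option 3+option 5+option 7: weight 10+2+5+14+8=39, value 49+44+43+34+29=199
- option 1+option 2+option 3+option 4+option 8: weight 10+2+5+12+6=35, value 49+44+43+20+40=196
Best: $210.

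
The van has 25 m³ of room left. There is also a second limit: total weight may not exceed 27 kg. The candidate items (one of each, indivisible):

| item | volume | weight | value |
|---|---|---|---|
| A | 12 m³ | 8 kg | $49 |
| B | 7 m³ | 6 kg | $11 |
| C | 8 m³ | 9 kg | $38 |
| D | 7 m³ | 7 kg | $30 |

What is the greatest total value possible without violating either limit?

Feasible sets respecting both limits:
- A+C: volume 20, weight 17, value 87
- A+D: volume 19, weight 15, value 79
- B+C+D: volume 22, weight 22, value 79
Best: $87.

$87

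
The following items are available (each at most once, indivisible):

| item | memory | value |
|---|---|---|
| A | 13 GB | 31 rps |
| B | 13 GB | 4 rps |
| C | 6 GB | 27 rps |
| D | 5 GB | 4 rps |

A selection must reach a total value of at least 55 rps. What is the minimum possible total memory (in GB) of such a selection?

Subsets with value ≥ 55, sorted by total memory:
- A+C: memory 19, value 58
- A+C+D: memory 24, value 62
- A+B+C: memory 32, value 62
Minimum memory: 19 GB.

19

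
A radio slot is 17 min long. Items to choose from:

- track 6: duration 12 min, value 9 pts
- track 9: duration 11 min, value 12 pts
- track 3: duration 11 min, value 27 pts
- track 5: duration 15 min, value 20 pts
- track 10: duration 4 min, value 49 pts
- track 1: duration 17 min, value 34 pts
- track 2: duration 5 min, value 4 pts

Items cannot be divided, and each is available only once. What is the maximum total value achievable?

76 pts

Check high-value combinations within 17 min:
- track 3+track 10: duration 11+4=15, value 27+49=76
- track 9+track 10: duration 11+4=15, value 12+49=61
- track 6+track 10: duration 12+4=16, value 9+49=58
- track 10+track 2: duration 4+5=9, value 49+4=53
Best: 76 pts.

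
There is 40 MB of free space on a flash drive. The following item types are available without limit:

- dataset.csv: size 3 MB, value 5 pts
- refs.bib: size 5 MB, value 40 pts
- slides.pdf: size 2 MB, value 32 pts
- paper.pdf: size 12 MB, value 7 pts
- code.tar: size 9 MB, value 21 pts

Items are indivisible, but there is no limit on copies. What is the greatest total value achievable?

Best value-per-unit is slides.pdf at 32/2, and filling with it alone uses size 20×2=40. No mix of the others beats 20×32 = 640.

640 pts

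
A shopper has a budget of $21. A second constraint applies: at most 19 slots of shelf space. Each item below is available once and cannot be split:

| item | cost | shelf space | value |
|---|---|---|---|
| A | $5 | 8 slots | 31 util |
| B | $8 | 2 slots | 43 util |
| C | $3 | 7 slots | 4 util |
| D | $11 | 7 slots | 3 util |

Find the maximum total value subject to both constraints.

78 util

Feasible sets respecting both limits:
- A+B+C: cost 16, shelf space 17, value 78
- A+B: cost 13, shelf space 10, value 74
- B+C: cost 11, shelf space 9, value 47
Best: 78 util.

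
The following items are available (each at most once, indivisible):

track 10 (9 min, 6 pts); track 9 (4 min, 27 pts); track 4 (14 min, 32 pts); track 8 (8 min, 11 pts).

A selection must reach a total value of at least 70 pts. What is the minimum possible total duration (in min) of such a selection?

Subsets with value ≥ 70, sorted by total duration:
- track 9+track 4+track 8: duration 26, value 70
- track 10+track 9+track 4+track 8: duration 35, value 76
Minimum duration: 26 min.

26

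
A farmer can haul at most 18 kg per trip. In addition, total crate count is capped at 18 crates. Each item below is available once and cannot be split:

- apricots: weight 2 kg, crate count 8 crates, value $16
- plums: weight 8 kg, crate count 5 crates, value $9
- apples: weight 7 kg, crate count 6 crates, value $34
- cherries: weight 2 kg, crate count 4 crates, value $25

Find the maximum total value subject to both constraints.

$75

Feasible sets respecting both limits:
- apricots+apples+cherries: weight 11, crate count 18, value 75
- plums+apples+cherries: weight 17, crate count 15, value 68
- apples+cherries: weight 9, crate count 10, value 59
- apricots+apples: weight 9, crate count 14, value 50
Best: $75.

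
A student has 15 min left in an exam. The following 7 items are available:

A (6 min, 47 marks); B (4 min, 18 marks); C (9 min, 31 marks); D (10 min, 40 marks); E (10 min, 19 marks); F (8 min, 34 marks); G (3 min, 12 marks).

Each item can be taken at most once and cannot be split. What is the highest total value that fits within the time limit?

81 marks

Check high-value combinations within 15 min:
- A+F: time 6+8=14, value 47+34=81
- A+C: time 6+9=15, value 47+31=78
- A+B+G: time 6+4+3=13, value 47+18+12=77
- A+B: time 6+4=10, value 47+18=65
- B+F+G: time 4+8+3=15, value 18+34+12=64
Best: 81 marks.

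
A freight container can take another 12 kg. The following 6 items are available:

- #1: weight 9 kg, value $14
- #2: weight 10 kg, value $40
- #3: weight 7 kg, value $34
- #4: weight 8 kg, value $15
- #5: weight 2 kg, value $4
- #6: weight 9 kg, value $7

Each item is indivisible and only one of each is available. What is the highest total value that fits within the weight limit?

$44

This is a 0/1 knapsack; check combinations near the capacity.
- #2+#5: weight 10+2=12, value 40+4=44
- #2: weight 10, value 40
- #3+#5: weight 7+2=9, value 34+4=38
- #3: weight 7, value 34
- #4+#5: weight 8+2=10, value 15+4=19
Best: $44.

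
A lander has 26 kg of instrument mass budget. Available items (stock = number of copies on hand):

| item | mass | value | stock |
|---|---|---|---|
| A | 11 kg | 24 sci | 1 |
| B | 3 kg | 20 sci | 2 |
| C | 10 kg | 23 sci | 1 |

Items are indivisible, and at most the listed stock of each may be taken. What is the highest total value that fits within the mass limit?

67 sci

Top feasible selections:
- 1×A + 1×B + 1×C: mass 24, value 67
- 1×A + 2×B: mass 17, value 64
- 2×B + 1×C: mass 16, value 63
- 1×A + 1×C: mass 21, value 47
Best: 67 sci.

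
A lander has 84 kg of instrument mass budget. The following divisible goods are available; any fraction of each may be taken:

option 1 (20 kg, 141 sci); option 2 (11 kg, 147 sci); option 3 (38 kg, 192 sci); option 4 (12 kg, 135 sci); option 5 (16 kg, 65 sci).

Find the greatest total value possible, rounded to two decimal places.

Take in order of value per unit:
- option 2 (147/11 per unit): all 11 → value 147, running total 147.00
- option 4 (135/12 per unit): all 12 → value 135, running total 282.00
- option 1 (141/20 per unit): all 20 → value 141, running total 423.00
- option 3 (192/38 per unit): all 38 → value 192, running total 615.00
- option 5 (65/16 per unit): 3 of 16 → value 3×65/16 = 12.1875, running total 627.19
Total 627.19.

627.19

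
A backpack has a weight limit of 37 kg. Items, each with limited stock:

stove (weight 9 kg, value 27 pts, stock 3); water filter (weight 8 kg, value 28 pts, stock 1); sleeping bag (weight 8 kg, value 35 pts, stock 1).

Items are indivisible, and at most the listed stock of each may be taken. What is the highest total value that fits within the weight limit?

117 pts

Top feasible selections:
- 2×stove + 1×water filter + 1×sleeping bag: weight 34, value 117
- 3×stove + 1×sleeping bag: weight 35, value 116
- 3×stove + 1×water filter: weight 35, value 109
- 1×stove + 1×water filter + 1×sleeping bag: weight 25, value 90
Best: 117 pts.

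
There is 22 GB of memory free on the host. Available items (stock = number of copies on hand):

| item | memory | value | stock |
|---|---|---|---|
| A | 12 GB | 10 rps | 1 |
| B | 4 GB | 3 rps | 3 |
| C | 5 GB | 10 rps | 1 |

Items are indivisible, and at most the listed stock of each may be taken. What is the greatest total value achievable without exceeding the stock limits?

23 rps

Top feasible selections:
- 1×A + 1×B + 1×C: memory 21, value 23
- 1×A + 1×C: memory 17, value 20
- 3×B + 1×C: memory 17, value 19
- 2×B + 1×C: memory 13, value 16
Best: 23 rps.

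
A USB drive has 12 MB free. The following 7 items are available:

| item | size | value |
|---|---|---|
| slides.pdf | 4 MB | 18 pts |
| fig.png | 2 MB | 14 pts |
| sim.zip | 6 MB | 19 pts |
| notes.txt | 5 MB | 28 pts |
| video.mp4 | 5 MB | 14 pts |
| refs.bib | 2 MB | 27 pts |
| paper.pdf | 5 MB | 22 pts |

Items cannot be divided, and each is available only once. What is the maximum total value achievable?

Check high-value combinations within 12 MB:
- notes.txt+refs.bib+paper.pdf: size 5+2+5=12, value 28+27+22=77
- slides.pdf+notes.txt+refs.bib: size 4+5+2=11, value 18+28+27=73
- fig.png+notes.txt+refs.bib: size 2+5+2=9, value 14+28+27=69
Best: 77 pts.

77 pts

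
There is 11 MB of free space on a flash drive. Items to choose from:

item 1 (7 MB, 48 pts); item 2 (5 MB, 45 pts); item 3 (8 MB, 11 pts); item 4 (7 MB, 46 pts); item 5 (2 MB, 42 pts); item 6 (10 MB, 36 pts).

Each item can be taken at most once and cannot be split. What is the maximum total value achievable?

Check high-value combinations within 11 MB:
- item 1+item 5: size 7+2=9, value 48+42=90
- item 4+item 5: size 7+2=9, value 46+42=88
- item 2+item 5: size 5+2=7, value 45+42=87
Best: 90 pts.

90 pts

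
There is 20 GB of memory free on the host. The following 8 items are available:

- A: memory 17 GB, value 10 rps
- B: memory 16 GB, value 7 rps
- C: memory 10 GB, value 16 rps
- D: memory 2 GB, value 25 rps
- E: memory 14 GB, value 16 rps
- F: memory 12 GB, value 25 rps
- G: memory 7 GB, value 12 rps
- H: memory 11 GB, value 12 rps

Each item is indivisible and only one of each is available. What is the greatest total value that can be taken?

Check high-value combinations within 20 GB:
- C+D+G: memory 10+2+7=19, value 16+25+12=53
- D+F: memory 2+12=14, value 25+25=50
- D+G+H: memory 2+7+11=20, value 25+12+12=49
- C+D: memory 10+2=12, value 16+25=41
Best: 53 rps.

53 rps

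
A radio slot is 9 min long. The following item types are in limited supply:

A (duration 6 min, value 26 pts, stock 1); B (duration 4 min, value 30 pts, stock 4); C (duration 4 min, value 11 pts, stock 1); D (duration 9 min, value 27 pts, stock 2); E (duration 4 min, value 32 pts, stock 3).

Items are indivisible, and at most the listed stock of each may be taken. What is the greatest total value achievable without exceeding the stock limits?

Top feasible selections:
- 2×E: duration 8, value 64
- 1×B + 1×E: duration 8, value 62
- 2×B: duration 8, value 60
Best: 64 pts.

64 pts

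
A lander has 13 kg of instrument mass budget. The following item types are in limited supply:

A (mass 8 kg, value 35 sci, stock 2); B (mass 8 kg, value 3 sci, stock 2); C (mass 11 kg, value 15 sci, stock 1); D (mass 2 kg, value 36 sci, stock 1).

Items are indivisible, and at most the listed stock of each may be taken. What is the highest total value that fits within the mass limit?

71 sci

Top feasible selections:
- 1×A + 1×D: mass 10, value 71
- 1×C + 1×D: mass 13, value 51
- 1×B + 1×D: mass 10, value 39
- 1×D: mass 2, value 36
Best: 71 sci.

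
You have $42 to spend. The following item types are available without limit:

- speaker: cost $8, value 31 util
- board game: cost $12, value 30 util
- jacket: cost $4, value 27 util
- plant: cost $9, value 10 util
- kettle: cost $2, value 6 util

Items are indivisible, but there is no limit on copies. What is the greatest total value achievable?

276 util

Best value-per-unit is jacket at 27/4; filling with it alone gives 10×27 = 270.
Optimal mix: 10×jacket + 1×kettle → cost 42, value 276.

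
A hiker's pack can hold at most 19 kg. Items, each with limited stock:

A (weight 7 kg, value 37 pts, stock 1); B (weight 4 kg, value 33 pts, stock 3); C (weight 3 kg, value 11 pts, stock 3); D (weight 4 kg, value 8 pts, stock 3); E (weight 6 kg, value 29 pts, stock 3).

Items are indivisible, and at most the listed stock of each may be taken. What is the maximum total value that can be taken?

Best selections within weight 19 and stock limits:
- 1×A + 3×B: weight 19, value 136
- 3×B + 1×E: weight 18, value 128
- 3×B + 2×C: weight 18, value 121
- 3×B + 1×C + 1×D: weight 19, value 118
Best: 136 pts.

136 pts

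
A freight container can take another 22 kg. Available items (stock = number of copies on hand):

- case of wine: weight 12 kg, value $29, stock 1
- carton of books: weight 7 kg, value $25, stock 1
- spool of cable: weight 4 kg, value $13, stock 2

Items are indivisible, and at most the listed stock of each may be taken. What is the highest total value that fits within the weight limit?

Best selections within weight 22 and stock limits:
- 1×case of wine + 2×spool of cable: weight 20, value 55
- 1×case of wine + 1×carton of books: weight 19, value 54
- 1×carton of books + 2×spool of cable: weight 15, value 51
Best: $55.

$55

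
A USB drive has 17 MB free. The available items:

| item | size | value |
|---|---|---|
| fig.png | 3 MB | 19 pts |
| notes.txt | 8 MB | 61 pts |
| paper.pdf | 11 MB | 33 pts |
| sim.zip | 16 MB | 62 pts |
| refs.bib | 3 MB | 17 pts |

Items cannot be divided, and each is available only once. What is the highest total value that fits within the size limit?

97 pts

Check high-value combinations within 17 MB:
- fig.png+notes.txt+refs.bib: size 3+8+3=14, value 19+61+17=97
- fig.png+notes.txt: size 3+8=11, value 19+61=80
- notes.txt+refs.bib: size 8+3=11, value 61+17=78
- fig.png+paper.pdf+refs.bib: size 3+11+3=17, value 19+33+17=69
Best: 97 pts.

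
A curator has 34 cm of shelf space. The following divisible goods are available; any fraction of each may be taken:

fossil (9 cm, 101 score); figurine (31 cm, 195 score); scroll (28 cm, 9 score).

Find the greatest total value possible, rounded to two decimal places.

Take in order of value per unit:
- fossil (101/9 per unit): all 9 → value 101, running total 101.00
- figurine (195/31 per unit): 25 of 31 → value 25×195/31 = 157.2581, running total 258.26
Total 258.26.

258.26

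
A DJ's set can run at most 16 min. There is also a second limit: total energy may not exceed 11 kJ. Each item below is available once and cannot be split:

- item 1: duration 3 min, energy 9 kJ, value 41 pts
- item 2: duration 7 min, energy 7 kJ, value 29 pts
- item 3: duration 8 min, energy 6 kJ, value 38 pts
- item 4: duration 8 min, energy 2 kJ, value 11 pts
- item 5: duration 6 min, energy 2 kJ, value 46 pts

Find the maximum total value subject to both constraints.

87 pts

Feasible sets respecting both limits:
- item 1+item 5: duration 9, energy 11, value 87
- item 3+item 5: duration 14, energy 8, value 84
- item 2+item 5: duration 13, energy 9, value 75
Best: 87 pts.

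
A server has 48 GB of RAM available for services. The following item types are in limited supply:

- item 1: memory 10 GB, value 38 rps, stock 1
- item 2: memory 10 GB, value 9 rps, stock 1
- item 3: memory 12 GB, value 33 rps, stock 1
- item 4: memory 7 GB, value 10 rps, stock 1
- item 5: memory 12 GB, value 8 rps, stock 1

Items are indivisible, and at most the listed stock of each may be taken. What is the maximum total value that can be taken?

90 rps

Top feasible selections:
- 1×item 1 + 1×item 2 + 1×item 3 + 1×item 4: memory 39, value 90
- 1×item 1 + 1×item 3 + 1×item 4 + 1×item 5: memory 41, value 89
- 1×item 1 + 1×item 2 + 1×item 3 + 1×item 5: memory 44, value 88
- 1×item 1 + 1×item 3 + 1×item 4: memory 29, value 81
Best: 90 rps.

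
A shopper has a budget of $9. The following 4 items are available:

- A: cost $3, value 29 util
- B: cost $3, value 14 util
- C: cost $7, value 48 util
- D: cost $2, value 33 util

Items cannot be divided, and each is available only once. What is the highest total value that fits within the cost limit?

81 util

Check high-value combinations within $9:
- C+D: cost 7+2=9, value 48+33=81
- A+B+D: cost 3+3+2=8, value 29+14+33=76
- A+D: cost 3+2=5, value 29+33=62
- C: cost 7, value 48
- B+D: cost 3+2=5, value 14+33=47
Best: 81 util.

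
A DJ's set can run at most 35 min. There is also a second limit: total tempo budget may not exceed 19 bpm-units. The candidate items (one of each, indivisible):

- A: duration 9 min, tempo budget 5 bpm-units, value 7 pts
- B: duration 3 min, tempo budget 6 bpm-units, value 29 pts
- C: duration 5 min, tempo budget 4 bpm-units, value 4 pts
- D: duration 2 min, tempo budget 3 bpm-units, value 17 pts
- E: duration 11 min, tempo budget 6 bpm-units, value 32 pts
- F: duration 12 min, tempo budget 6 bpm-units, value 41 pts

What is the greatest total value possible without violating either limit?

102 pts

Feasible sets respecting both limits:
- B+E+F: duration 26, tempo budget 18, value 102
- C+D+E+F: duration 30, tempo budget 19, value 94
- B+C+D+F: duration 22, tempo budget 19, value 91
- D+E+F: duration 25, tempo budget 15, value 90
Best: 102 pts.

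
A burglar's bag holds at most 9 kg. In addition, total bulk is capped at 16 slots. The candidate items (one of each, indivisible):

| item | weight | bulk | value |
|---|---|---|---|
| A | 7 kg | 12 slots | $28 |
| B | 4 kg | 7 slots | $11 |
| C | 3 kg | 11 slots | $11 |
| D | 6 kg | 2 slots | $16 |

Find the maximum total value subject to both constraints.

$28

Feasible sets respecting both limits:
- A: weight 7, bulk 12, value 28
- C+D: weight 9, bulk 13, value 27
- D: weight 6, bulk 2, value 16
- B: weight 4, bulk 7, value 11
Best: $28.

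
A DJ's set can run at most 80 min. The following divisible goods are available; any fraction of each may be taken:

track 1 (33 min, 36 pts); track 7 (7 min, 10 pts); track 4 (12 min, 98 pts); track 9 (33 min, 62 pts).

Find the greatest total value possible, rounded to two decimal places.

200.55

Take in order of value per unit:
- track 4 (98/12 per unit): all 12 → value 98, running total 98.00
- track 9 (62/33 per unit): all 33 → value 62, running total 160.00
- track 7 (10/7 per unit): all 7 → value 10, running total 170.00
- track 1 (36/33 per unit): 28 of 33 → value 28×36/33 = 30.5455, running total 200.55
Total 200.55.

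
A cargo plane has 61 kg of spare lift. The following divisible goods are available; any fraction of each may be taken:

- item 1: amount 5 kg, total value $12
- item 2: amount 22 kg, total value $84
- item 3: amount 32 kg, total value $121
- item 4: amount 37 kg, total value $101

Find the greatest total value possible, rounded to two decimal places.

224.11

Take in order of value per unit:
- item 2 (84/22 per unit): all 22 → value 84, running total 84.00
- item 3 (121/32 per unit): all 32 → value 121, running total 205.00
- item 4 (101/37 per unit): 7 of 37 → value 7×101/37 = 19.1081, running total 224.11
Total 224.11.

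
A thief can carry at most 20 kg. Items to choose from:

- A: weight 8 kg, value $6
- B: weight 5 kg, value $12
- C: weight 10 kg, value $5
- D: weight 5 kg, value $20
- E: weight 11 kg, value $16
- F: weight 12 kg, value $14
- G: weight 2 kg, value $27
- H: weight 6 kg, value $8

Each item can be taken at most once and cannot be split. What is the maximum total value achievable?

$67

Check high-value combinations within 20 kg:
- B+D+G+H: weight 5+5+2+6=18, value 12+20+27+8=67
- A+B+D+G: weight 8+5+5+2=20, value 6+12+20+27=65
- D+E+G: weight 5+11+2=18, value 20+16+27=63
- D+F+G: weight 5+12+2=19, value 20+14+27=61
- B+D+G: weight 5+5+2=12, value 12+20+27=59
Best: $67.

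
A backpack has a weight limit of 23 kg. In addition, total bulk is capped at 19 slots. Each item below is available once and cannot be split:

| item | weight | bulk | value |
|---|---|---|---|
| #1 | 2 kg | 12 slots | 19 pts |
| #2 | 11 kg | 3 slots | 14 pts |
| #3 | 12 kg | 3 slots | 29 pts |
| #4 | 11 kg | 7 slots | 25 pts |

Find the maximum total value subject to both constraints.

54 pts

Feasible sets respecting both limits:
- #3+#4: weight 23, bulk 10, value 54
- #1+#3: weight 14, bulk 15, value 48
- #1+#4: weight 13, bulk 19, value 44
- #2+#3: weight 23, bulk 6, value 43
Best: 54 pts.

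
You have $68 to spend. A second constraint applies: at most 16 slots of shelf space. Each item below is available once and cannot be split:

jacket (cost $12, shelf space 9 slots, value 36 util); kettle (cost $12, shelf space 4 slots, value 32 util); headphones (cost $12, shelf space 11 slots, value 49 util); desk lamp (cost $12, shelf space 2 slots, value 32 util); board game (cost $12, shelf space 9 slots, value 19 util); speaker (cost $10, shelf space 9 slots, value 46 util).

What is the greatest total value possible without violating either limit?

Feasible sets respecting both limits:
- kettle+desk lamp+speaker: cost 34, shelf space 15, value 110
- jacket+kettle+desk lamp: cost 36, shelf space 15, value 100
- kettle+desk lamp+board game: cost 36, shelf space 15, value 83
- kettle+headphones: cost 24, shelf space 15, value 81
Best: 110 util.

110 util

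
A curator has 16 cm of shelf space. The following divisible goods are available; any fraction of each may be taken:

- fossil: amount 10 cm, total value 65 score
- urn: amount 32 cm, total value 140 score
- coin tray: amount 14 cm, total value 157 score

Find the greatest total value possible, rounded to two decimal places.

170.00

Take in order of value per unit:
- coin tray (157/14 per unit): all 14 → value 157, running total 157.00
- fossil (65/10 per unit): 2 of 10 → value 2×65/10 = 13.0000, running total 170.00
Total 170.00.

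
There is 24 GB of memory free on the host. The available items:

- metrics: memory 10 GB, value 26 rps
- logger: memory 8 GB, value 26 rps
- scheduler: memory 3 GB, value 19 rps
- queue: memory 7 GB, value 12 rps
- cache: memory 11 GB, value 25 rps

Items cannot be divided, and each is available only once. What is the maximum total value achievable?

71 rps

Check high-value combinations within 24 GB:
- metrics+logger+scheduler: memory 10+8+3=21, value 26+26+19=71
- logger+scheduler+cache: memory 8+3+11=22, value 26+19+25=70
- metrics+scheduler+cache: memory 10+3+11=24, value 26+19+25=70
- logger+scheduler+queue: memory 8+3+7=18, value 26+19+12=57
Best: 71 rps.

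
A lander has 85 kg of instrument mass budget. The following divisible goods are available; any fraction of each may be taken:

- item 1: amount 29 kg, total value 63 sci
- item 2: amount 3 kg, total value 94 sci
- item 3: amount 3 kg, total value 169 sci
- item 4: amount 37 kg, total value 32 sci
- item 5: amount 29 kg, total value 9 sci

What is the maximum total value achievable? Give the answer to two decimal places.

362.03

Take in order of value per unit:
- item 3 (169/3 per unit): all 3 → value 169, running total 169.00
- item 2 (94/3 per unit): all 3 → value 94, running total 263.00
- item 1 (63/29 per unit): all 29 → value 63, running total 326.00
- item 4 (32/37 per unit): all 37 → value 32, running total 358.00
- item 5 (9/29 per unit): 13 of 29 → value 13×9/29 = 4.0345, running total 362.03
Total 362.03.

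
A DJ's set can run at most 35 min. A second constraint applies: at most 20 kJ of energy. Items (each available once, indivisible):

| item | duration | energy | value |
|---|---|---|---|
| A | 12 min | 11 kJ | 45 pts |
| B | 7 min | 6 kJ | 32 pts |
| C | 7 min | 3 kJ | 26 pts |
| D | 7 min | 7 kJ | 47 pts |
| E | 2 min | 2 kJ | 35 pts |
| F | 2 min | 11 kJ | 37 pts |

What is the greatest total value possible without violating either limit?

Feasible sets respecting both limits:
- B+C+D+E: duration 23, energy 18, value 140
- A+D+E: duration 21, energy 20, value 127
- D+E+F: duration 11, energy 20, value 119
Best: 140 pts.

140 pts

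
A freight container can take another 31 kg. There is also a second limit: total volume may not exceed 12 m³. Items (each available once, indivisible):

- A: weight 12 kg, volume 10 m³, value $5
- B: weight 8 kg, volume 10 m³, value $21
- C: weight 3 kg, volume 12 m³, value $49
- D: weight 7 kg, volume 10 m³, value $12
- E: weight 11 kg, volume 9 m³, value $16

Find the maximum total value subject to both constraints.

Feasible sets respecting both limits:
- C: weight 3, volume 12, value 49
- B: weight 8, volume 10, value 21
- E: weight 11, volume 9, value 16
Best: $49.

$49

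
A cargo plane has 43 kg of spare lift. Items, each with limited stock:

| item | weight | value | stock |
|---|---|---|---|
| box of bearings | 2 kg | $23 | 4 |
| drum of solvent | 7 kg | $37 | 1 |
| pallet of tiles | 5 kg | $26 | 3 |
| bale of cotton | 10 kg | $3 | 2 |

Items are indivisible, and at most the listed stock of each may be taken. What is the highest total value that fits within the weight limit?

$210

Best selections within weight 43 and stock limits:
- 4×box of bearings + 1×drum of solvent + 3×pallet of tiles + 1×bale of cotton: weight 40, value 210
- 4×box of bearings + 1×drum of solvent + 3×pallet of tiles: weight 30, value 207
- 3×box of bearings + 1×drum of solvent + 3×pallet of tiles + 1×bale of cotton: weight 38, value 187
- 3×box of bearings + 1×drum of solvent + 3×pallet of tiles: weight 28, value 184
Best: $210.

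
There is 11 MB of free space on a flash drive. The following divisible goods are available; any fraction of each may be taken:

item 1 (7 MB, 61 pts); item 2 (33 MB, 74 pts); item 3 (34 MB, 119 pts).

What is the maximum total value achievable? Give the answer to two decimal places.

Take in order of value per unit:
- item 1 (61/7 per unit): all 7 → value 61, running total 61.00
- item 3 (119/34 per unit): 4 of 34 → value 4×119/34 = 14.0000, running total 75.00
Total 75.00.

75.00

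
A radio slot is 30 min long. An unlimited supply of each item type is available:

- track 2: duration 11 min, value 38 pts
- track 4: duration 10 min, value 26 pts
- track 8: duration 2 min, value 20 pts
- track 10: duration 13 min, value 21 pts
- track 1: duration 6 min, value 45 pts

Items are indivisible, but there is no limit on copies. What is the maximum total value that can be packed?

300 pts

Best value-per-unit is track 8 at 20/2, and filling with it alone uses duration 15×2=30. No mix of the others beats 15×20 = 300.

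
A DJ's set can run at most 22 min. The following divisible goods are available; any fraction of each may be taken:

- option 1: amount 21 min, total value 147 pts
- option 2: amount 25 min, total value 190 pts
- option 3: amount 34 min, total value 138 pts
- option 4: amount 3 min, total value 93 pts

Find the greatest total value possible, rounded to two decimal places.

Take in order of value per unit:
- option 4 (93/3 per unit): all 3 → value 93, running total 93.00
- option 2 (190/25 per unit): 19 of 25 → value 19×190/25 = 144.4000, running total 237.40
Total 237.40.

237.40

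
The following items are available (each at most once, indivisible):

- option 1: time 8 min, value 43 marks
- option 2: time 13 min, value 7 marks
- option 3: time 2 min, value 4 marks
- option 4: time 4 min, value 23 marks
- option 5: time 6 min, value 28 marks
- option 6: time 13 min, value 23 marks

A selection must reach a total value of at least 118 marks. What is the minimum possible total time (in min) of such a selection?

33

Subsets with value ≥ 118, sorted by total time:
- option 1+option 3+option 4+option 5+option 6: time 33, value 121
- option 1+option 2+option 4+option 5+option 6: time 44, value 124
- option 1+option 2+option 3+option 4+option 5+option 6: time 46, value 128
Minimum time: 33 min.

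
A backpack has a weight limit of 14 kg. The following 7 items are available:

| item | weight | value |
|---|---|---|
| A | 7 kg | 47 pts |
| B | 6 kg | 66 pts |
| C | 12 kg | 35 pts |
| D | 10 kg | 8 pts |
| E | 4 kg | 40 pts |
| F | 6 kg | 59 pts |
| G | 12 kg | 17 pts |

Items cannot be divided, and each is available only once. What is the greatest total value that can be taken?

125 pts

Check high-value combinations within 14 kg:
- B+F: weight 6+6=12, value 66+59=125
- A+B: weight 7+6=13, value 47+66=113
- B+E: weight 6+4=10, value 66+40=106
- A+F: weight 7+6=13, value 47+59=106
Best: 125 pts.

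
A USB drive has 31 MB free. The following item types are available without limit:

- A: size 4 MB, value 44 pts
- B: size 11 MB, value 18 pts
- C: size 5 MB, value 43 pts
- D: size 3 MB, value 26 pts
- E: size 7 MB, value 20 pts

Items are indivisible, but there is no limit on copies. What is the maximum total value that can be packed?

334 pts

Best value-per-unit is A at 44/4; filling with it alone gives 7×44 = 308.
Optimal mix: 7×A + 1×D → size 31, value 334.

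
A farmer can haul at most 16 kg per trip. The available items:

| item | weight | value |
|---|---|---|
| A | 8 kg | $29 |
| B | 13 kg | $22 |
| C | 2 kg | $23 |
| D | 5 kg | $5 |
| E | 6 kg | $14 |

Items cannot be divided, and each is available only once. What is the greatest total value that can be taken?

This is a 0/1 knapsack; check combinations near the capacity.
- A+C+E: weight 8+2+6=16, value 29+23+14=66
- A+C+D: weight 8+2+5=15, value 29+23+5=57
- A+C: weight 8+2=10, value 29+23=52
- B+C: weight 13+2=15, value 22+23=45
- A+E: weight 8+6=14, value 29+14=43
Best: $66.

$66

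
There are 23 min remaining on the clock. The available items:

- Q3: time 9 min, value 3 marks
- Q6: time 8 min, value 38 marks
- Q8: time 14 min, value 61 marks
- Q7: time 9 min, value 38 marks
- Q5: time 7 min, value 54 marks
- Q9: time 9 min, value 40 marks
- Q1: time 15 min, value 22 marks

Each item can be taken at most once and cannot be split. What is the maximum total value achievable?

115 marks

Check high-value combinations within 23 min:
- Q8+Q5: time 14+7=21, value 61+54=115
- Q8+Q9: time 14+9=23, value 61+40=101
- Q6+Q8: time 8+14=22, value 38+61=99
- Q8+Q7: time 14+9=23, value 61+38=99
- Q5+Q9: time 7+9=16, value 54+40=94
Best: 115 marks.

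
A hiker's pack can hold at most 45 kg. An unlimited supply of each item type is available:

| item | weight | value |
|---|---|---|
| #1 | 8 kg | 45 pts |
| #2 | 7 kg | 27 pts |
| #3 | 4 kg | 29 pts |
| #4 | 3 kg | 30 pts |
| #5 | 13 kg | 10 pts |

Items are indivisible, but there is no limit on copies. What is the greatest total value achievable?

Best value-per-unit is #4 at 30/3, and filling with it alone uses weight 15×3=45. No mix of the others beats 15×30 = 450.

450 pts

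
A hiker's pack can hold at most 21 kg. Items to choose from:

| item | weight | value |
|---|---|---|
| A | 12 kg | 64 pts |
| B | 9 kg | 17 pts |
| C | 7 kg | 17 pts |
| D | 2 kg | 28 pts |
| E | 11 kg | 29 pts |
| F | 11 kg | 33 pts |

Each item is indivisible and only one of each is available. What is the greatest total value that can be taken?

Check high-value combinations within 21 kg:
- A+C+D: weight 12+7+2=21, value 64+17+28=109
- A+D: weight 12+2=14, value 64+28=92
- A+C: weight 12+7=19, value 64+17=81
- A+B: weight 12+9=21, value 64+17=81
- C+D+F: weight 7+2+11=20, value 17+28+33=78
Best: 109 pts.

109 pts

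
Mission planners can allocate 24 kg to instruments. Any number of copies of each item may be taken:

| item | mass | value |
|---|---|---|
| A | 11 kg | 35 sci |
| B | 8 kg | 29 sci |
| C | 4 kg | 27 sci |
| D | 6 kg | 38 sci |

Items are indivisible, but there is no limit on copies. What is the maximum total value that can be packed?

162 sci

Best value-per-unit is C at 27/4, and filling with it alone uses mass 6×4=24. No mix of the others beats 6×27 = 162.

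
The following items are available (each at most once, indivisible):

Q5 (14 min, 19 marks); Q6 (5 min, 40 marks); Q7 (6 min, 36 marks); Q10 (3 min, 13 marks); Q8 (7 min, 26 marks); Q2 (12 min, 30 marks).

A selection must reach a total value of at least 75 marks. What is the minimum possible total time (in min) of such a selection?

Subsets with value ≥ 75, sorted by total time:
- Q6+Q7: time 11, value 76
- Q6+Q7+Q10: time 14, value 89
- Q6+Q10+Q8: time 15, value 79
- Q7+Q10+Q8: time 16, value 75
Minimum time: 11 min.

11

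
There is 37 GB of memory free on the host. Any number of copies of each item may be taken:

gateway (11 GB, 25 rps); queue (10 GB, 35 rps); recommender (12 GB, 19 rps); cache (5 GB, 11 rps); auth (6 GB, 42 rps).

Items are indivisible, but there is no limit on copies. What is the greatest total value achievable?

252 rps

Best value-per-unit is auth at 42/6, and filling with it alone uses memory 6×6=36. No mix of the others beats 6×42 = 252.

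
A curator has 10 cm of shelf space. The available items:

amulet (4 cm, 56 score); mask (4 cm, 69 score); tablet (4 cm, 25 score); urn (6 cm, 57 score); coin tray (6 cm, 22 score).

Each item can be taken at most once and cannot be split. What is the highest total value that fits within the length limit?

126 score

Check high-value combinations within 10 cm:
- mask+urn: length 4+6=10, value 69+57=126
- amulet+mask: length 4+4=8, value 56+69=125
- amulet+urn: length 4+6=10, value 56+57=113
- mask+tablet: length 4+4=8, value 69+25=94
- mask+coin tray: length 4+6=10, value 69+22=91
Best: 126 score.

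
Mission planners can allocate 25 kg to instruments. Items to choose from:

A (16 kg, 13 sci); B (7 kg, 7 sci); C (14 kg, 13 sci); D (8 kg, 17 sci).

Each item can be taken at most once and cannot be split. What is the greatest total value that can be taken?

Check high-value combinations within 25 kg:
- C+D: mass 14+8=22, value 13+17=30
- A+D: mass 16+8=24, value 13+17=30
- B+D: mass 7+8=15, value 7+17=24
- B+C: mass 7+14=21, value 7+13=20
- A+B: mass 16+7=23, value 13+7=20
Best: 30 sci.

30 sci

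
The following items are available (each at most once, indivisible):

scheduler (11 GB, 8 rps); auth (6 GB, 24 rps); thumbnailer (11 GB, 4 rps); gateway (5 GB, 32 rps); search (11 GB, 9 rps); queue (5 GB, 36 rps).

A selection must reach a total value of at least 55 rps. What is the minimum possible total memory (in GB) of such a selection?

10

Subsets with value ≥ 55, sorted by total memory:
- gateway+queue: memory 10, value 68
- auth+queue: memory 11, value 60
Minimum memory: 10 GB.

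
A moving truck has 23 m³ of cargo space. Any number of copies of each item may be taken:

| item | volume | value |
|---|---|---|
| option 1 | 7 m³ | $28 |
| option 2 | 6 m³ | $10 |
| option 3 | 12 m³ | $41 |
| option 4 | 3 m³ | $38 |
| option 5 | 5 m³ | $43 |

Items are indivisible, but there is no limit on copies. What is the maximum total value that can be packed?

Best value-per-unit is option 4 at 38/3; filling with it alone gives 7×38 = 266.
Optimal mix: 6×option 4 + 1×option 5 → volume 23, value 271.

$271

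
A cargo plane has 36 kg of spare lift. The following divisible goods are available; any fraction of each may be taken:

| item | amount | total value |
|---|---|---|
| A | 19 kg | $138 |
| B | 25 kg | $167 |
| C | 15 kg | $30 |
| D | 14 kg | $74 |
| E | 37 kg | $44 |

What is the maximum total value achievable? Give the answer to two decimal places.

Take in order of value per unit:
- A (138/19 per unit): all 19 → value 138, running total 138.00
- B (167/25 per unit): 17 of 25 → value 17×167/25 = 113.5600, running total 251.56
Total 251.56.

251.56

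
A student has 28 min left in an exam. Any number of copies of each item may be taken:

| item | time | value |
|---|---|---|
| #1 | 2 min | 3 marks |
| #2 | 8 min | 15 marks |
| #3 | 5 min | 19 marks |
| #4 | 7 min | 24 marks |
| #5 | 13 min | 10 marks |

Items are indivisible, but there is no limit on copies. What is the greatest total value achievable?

Best value-per-unit is #3 at 19/5; filling with it alone gives 5×19 = 95.
Optimal mix: 4×#3 + 1×#4 → time 27, value 100.

100 marks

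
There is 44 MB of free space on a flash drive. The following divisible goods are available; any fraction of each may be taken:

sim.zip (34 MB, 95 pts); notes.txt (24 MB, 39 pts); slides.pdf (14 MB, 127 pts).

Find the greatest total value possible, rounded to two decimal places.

Take in order of value per unit:
- slides.pdf (127/14 per unit): all 14 → value 127, running total 127.00
- sim.zip (95/34 per unit): 30 of 34 → value 30×95/34 = 83.8235, running total 210.82
Total 210.82.

210.82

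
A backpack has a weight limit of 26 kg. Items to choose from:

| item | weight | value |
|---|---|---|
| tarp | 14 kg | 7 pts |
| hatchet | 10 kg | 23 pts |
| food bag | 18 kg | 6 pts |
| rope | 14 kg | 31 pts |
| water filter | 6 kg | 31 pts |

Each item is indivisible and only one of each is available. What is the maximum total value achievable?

62 pts

This is a 0/1 knapsack; check combinations near the capacity.
- rope+water filter: weight 14+6=20, value 31+31=62
- hatchet+water filter: weight 10+6=16, value 23+31=54
- hatchet+rope: weight 10+14=24, value 23+31=54
- tarp+water filter: weight 14+6=20, value 7+31=38
Best: 62 pts.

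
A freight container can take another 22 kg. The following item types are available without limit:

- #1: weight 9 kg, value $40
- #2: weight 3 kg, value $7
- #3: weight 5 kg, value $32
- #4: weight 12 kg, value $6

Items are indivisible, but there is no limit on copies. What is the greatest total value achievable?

$128

Best value-per-unit is #3 at 32/5, and filling with it alone uses weight 4×5=20. No mix of the others beats 4×32 = 128.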